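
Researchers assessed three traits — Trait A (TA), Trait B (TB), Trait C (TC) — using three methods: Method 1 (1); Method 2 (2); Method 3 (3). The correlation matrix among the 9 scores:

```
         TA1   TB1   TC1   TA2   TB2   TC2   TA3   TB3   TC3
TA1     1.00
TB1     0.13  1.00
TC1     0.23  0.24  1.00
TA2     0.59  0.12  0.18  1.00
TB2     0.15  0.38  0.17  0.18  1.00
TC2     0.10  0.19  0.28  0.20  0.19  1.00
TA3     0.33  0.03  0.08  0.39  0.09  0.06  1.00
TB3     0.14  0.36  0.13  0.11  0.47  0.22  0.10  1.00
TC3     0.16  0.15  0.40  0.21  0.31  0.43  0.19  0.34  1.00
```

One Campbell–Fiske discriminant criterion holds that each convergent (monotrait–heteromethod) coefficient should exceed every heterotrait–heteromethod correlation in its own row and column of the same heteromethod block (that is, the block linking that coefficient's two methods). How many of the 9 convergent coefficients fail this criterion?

0

Each convergent coefficient versus the relevant comparison correlations:
TA (methods 1·2): 0.59 vs {0.15, 0.12, 0.10, 0.18} → pass.
TA (methods 1·3): 0.33 vs {0.14, 0.03, 0.16, 0.08} → pass.
TA (methods 2·3): 0.39 vs {0.11, 0.09, 0.21, 0.06} → pass.
TB (methods 1·2): 0.38 vs {0.12, 0.15, 0.19, 0.17} → pass.
TB (methods 1·3): 0.36 vs {0.03, 0.14, 0.15, 0.13} → pass.
TB (methods 2·3): 0.47 vs {0.09, 0.11, 0.31, 0.22} → pass.
TC (methods 1·2): 0.28 vs {0.18, 0.10, 0.17, 0.19} → pass.
TC (methods 1·3): 0.40 vs {0.08, 0.16, 0.13, 0.15} → pass.
TC (methods 2·3): 0.43 vs {0.06, 0.21, 0.22, 0.31} → pass.
0 of 9 fail.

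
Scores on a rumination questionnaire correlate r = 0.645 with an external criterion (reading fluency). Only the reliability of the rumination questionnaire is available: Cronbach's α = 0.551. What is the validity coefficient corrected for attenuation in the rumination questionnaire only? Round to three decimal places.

Single correction: r_c = r_obs / √r_xx = 0.645 / √0.551 = 0.645 / 0.7423 ≈ 0.869.

0.869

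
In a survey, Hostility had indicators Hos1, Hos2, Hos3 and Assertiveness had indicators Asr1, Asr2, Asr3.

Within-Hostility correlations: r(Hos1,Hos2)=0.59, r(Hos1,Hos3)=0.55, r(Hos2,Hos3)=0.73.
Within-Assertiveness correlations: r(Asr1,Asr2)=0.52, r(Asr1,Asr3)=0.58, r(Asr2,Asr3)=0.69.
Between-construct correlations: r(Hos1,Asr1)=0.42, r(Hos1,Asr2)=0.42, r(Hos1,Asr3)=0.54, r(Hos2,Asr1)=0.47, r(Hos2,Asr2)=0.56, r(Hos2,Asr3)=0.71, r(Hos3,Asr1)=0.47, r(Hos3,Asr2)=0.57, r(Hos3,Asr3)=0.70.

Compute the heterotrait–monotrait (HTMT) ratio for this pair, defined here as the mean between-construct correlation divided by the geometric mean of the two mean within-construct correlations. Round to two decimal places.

Between-construct mean = 4.86/9 = 0.5400.
Mean within-Hos = 1.87/3 = 0.6233; mean within-Asr = 1.79/3 = 0.5967.
Geometric mean = √(0.6233 × 0.5967) = 0.6099.
HTMT = 0.5400 / 0.6099 = 0.89.

0.89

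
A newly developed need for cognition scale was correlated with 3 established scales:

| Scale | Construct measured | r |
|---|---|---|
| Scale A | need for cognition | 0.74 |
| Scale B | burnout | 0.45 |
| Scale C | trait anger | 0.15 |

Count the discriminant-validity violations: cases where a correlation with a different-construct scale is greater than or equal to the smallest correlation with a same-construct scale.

Convergent (same construct = need for cognition): Scale A.
Smallest convergent = 0.74. Discriminant values: 0.45, 0.15; count ≥ 0.74 → 0.

0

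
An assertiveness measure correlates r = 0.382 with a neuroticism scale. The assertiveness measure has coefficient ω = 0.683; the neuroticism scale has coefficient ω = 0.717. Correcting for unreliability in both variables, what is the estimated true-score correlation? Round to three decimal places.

r_true = r_obs / √(r_xx · r_yy) = 0.382 / √(0.683 × 0.717) = 0.382 / √0.489711 = 0.382 / 0.6998 ≈ 0.546.

0.546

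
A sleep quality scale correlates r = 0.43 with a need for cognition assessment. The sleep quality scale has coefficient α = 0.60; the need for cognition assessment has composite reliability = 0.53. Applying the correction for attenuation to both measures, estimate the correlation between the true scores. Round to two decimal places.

0.76

r_true = r_obs / √(r_xx · r_yy) = 0.43 / √(0.60 × 0.53) = 0.43 / √0.3180 = 0.43 / 0.5639 ≈ 0.76.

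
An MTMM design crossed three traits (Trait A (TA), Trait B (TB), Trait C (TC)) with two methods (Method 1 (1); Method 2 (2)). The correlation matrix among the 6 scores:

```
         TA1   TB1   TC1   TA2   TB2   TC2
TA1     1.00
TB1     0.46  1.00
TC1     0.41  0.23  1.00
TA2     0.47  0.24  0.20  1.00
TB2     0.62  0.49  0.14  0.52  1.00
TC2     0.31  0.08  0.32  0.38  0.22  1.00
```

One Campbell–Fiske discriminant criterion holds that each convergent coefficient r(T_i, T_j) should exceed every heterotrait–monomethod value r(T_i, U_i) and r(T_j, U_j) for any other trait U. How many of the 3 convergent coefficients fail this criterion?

Each convergent coefficient versus the relevant comparison correlations:
TA (methods 1·2): 0.47 vs {0.46, 0.52, 0.41, 0.38} → fail.
TB (methods 1·2): 0.49 vs {0.46, 0.52, 0.23, 0.22} → fail.
TC (methods 1·2): 0.32 vs {0.41, 0.38, 0.23, 0.22} → fail.
3 of 3 fail.

3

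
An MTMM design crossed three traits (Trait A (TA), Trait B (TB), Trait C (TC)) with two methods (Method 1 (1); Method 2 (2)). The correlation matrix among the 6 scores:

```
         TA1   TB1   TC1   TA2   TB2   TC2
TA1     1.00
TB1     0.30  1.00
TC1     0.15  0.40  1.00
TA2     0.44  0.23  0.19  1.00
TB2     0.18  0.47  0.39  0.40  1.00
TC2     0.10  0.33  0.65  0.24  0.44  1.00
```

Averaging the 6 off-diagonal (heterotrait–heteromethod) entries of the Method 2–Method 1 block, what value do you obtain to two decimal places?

HTHM values (method 2 × method 1): 0.23, 0.19, 0.18, 0.39, 0.10, 0.33; mean = 1.42/6 = 0.24.

0.24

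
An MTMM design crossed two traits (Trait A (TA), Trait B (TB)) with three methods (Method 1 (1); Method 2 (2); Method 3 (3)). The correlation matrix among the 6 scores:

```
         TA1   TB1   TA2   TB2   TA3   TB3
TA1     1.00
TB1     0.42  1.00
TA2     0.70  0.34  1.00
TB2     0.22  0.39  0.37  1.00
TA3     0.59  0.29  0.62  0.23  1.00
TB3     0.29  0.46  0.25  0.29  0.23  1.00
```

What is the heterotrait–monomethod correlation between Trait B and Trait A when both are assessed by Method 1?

Different traits, same method: r(TB1, TA1) = 0.42.

0.42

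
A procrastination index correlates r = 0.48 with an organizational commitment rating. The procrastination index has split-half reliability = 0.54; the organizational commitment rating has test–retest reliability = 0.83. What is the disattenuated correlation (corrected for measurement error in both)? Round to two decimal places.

r_true = r_obs / √(r_xx · r_yy) = 0.48 / √(0.54 × 0.83) = 0.48 / √0.4482 = 0.48 / 0.6695 ≈ 0.72.

0.72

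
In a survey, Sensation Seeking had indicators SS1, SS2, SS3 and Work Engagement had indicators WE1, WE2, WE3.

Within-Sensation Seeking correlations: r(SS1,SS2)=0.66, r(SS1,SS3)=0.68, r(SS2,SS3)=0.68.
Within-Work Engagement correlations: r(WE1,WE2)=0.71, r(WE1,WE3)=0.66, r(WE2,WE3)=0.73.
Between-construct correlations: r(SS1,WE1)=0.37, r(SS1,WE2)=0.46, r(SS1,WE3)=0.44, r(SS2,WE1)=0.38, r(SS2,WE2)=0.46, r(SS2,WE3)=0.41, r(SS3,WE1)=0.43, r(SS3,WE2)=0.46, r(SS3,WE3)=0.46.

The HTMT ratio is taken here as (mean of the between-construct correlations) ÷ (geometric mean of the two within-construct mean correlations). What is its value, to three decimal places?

0.626

Between-construct mean = 3.87/9 = 0.4300.
Mean within-SS = 2.02/3 = 0.6733; mean within-WE = 2.10/3 = 0.7000.
Geometric mean = √(0.6733 × 0.7000) = 0.6865.
HTMT = 0.4300 / 0.6865 = 0.626.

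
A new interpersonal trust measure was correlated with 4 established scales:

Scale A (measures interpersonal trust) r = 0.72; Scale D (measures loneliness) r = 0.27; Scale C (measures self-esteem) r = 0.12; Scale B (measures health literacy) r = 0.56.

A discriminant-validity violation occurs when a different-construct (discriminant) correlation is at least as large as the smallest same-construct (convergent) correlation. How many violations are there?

Convergent (same construct = interpersonal trust): Scale A.
Smallest convergent = 0.72. Discriminant values: 0.27, 0.12, 0.56; count ≥ 0.72 → 0.

0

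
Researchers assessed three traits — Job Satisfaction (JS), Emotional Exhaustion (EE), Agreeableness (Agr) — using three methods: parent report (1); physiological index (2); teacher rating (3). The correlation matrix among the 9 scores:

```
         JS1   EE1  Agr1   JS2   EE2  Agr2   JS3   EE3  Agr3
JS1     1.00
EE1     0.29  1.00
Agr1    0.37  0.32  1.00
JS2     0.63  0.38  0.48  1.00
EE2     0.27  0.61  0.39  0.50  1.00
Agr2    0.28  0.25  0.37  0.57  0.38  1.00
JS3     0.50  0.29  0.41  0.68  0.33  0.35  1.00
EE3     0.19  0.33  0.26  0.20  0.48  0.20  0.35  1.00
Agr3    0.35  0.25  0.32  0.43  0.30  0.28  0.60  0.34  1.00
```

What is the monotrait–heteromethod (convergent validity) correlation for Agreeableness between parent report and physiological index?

0.37

Same trait (Agr), different methods: r(Agr1, Agr2) = 0.37.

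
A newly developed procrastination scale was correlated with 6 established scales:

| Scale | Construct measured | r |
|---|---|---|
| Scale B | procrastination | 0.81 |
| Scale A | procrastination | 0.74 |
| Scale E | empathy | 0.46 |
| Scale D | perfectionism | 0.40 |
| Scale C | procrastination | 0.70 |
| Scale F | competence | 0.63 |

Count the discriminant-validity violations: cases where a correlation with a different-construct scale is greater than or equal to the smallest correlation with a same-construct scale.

0

Convergent (same construct = procrastination): Scale B, Scale A, Scale C.
Smallest convergent = 0.70. Discriminant values: 0.46, 0.40, 0.63; count ≥ 0.70 → 0.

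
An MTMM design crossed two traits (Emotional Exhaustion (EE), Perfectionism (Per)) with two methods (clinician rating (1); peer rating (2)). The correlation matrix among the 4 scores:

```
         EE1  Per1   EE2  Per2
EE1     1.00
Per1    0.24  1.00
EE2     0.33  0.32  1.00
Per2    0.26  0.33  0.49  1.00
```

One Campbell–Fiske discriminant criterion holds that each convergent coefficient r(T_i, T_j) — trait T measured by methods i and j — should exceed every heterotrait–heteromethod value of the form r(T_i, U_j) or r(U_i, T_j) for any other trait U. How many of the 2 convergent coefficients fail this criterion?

Convergent coefficients and their comparison sets:
EE (methods 1·2): 0.33 vs {0.26, 0.32} → pass.
Per (methods 1·2): 0.33 vs {0.32, 0.26} → pass.
0 of 2 fail.

0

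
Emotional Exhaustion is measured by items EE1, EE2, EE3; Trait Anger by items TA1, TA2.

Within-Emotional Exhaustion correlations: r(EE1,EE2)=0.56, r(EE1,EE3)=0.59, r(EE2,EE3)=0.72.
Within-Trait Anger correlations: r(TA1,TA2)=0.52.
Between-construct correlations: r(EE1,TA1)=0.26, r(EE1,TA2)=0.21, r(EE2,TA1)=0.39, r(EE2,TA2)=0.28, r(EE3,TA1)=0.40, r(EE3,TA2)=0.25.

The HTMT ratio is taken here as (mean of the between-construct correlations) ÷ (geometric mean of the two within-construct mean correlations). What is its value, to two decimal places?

Mean between = 1.79/6 = 0.2983.
Mean within-EE = 1.87/3 = 0.6233; mean within-TA = 0.52/1 = 0.5200.
Geometric mean = √(0.6233 × 0.5200) = 0.5693.
HTMT = 0.2983 / 0.5693 = 0.52.

0.52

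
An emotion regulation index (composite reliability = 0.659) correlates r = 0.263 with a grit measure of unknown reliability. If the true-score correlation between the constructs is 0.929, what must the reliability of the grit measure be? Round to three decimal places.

0.122

r_true = r_obs / √(r_xx · r_yy) ⇒ 0.929 = 0.263 / √(0.659 · r_yy).
√(0.659 · r_yy) = 0.263 / 0.929 = 0.2831; 0.659 · r_yy = 0.0801; r_yy = 0.0801 / 0.659 ≈ 0.122.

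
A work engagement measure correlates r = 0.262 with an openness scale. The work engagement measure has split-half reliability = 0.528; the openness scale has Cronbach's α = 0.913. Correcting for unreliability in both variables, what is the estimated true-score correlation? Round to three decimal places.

0.377

r_true = r_obs / √(r_xx · r_yy) = 0.262 / √(0.528 × 0.913) = 0.262 / √0.482064 = 0.262 / 0.6943 ≈ 0.377.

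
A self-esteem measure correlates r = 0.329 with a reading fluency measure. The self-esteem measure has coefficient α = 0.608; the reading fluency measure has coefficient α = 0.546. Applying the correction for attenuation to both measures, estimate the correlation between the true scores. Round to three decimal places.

0.571

r_true = r_obs / √(r_xx · r_yy) = 0.329 / √(0.608 × 0.546) = 0.329 / √0.331968 = 0.329 / 0.5762 ≈ 0.571.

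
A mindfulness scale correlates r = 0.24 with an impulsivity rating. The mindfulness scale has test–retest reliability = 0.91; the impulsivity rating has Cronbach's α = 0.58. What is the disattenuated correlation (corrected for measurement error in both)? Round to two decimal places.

r_true = r_obs / √(r_xx · r_yy) = 0.24 / √(0.91 × 0.58) = 0.24 / √0.5278 = 0.24 / 0.7265 ≈ 0.33.

0.33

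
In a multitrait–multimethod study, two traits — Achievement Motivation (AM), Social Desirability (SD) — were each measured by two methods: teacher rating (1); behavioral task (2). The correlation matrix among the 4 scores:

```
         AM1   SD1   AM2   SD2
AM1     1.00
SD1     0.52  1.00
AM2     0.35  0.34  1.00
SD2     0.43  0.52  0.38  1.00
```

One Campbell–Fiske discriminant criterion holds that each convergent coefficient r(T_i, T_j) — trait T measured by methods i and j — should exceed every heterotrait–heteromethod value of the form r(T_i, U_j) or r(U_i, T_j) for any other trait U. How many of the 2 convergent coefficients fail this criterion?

1

Checking each validity diagonal entry against its comparison values:
AM (methods 1·2): 0.35 vs {0.43, 0.34} → fail.
SD (methods 1·2): 0.52 vs {0.34, 0.43} → pass.
1 of 2 fail.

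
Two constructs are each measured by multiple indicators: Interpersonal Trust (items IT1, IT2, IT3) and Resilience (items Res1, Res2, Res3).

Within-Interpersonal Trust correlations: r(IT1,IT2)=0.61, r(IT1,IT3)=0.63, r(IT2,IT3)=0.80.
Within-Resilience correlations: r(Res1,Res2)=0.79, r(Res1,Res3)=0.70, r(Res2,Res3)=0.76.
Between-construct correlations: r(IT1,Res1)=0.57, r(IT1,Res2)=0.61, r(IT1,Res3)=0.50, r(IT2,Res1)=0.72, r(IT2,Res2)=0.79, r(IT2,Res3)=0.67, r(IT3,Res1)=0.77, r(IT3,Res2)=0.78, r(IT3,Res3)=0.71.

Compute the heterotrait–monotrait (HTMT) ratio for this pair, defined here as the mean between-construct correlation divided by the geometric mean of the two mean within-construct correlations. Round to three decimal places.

Mean heterotrait r = 6.12/9 = 0.6800.
Mean within-IT = 2.04/3 = 0.6800; mean within-Res = 2.25/3 = 0.7500.
Geometric mean = √(0.6800 × 0.7500) = 0.7141.
HTMT = 0.6800 / 0.7141 = 0.952.

0.952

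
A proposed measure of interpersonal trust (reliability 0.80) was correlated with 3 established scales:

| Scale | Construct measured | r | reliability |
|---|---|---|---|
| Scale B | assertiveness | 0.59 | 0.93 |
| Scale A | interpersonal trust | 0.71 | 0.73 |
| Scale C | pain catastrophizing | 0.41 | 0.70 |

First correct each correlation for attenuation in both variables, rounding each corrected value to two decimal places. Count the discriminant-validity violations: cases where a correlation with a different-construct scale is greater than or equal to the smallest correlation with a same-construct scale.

Disattenuated r (r / √(r_scale · r_new)):
  Scale B (disc): 0.59 / √(0.93·0.80) = 0.68
  Scale A (conv): 0.71 / √(0.73·0.80) = 0.93
  Scale C (disc): 0.41 / √(0.70·0.80) = 0.55
Smallest convergent = 0.93. Discriminant values: 0.68, 0.55; count ≥ 0.93 → 0.

0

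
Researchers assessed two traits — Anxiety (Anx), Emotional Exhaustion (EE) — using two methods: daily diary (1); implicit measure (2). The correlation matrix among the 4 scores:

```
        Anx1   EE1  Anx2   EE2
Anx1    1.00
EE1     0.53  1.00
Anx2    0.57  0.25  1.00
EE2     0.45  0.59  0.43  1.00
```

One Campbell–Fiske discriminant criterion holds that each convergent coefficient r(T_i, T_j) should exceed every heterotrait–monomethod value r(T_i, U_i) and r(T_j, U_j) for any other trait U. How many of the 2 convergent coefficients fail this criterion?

Convergent coefficients and their comparison sets:
Anx (methods 1·2): 0.57 vs {0.53, 0.43} → pass.
EE (methods 1·2): 0.59 vs {0.53, 0.43} → pass.
0 of 2 fail.

0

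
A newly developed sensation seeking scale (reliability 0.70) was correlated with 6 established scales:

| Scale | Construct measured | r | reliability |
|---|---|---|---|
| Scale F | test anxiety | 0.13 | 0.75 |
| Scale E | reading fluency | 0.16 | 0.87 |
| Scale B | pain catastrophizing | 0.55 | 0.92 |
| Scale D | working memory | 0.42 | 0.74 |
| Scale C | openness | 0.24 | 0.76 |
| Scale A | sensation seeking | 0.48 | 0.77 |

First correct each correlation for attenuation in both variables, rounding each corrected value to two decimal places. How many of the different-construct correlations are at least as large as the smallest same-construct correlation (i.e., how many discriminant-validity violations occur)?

Disattenuated r (r / √(r_scale · r_new)):
  Scale F (disc): 0.13 / √(0.75·0.70) = 0.18
  Scale E (disc): 0.16 / √(0.87·0.70) = 0.21
  Scale B (disc): 0.55 / √(0.92·0.70) = 0.69
  Scale D (disc): 0.42 / √(0.74·0.70) = 0.58
  Scale C (disc): 0.24 / √(0.76·0.70) = 0.33
  Scale A (conv): 0.48 / √(0.77·0.70) = 0.65
Smallest convergent = 0.65. Discriminant values: 0.18, 0.21, 0.69, 0.58, 0.33; count ≥ 0.65 → 1.

1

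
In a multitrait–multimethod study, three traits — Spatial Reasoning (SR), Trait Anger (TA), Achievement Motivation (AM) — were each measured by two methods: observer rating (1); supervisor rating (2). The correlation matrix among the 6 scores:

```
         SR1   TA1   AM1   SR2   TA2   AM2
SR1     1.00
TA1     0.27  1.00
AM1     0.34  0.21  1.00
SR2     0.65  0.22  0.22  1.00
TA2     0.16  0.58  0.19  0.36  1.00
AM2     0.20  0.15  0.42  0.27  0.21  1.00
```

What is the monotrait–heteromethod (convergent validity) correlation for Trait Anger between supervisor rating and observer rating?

0.58

Same trait (TA), different methods: r(TA2, TA1) = 0.58.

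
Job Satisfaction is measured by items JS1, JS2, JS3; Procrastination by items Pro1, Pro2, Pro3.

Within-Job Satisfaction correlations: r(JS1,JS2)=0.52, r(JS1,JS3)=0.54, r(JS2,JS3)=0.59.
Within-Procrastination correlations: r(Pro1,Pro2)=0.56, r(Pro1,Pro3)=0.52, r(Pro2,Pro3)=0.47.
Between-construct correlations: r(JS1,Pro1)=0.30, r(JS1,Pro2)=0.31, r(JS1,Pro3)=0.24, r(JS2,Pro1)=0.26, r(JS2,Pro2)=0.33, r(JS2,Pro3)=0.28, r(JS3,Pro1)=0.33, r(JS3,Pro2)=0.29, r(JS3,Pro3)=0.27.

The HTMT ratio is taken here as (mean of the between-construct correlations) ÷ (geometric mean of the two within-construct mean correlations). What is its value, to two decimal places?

Mean heterotrait r = 2.61/9 = 0.2900.
Mean within-JS = 1.65/3 = 0.5500; mean within-Pro = 1.55/3 = 0.5167.
Geometric mean = √(0.5500 × 0.5167) = 0.5331.
HTMT = 0.2900 / 0.5331 = 0.54.

0.54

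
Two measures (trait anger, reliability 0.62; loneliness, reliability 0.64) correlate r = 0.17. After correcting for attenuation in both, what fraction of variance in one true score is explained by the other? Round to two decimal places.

Disattenuated r = 0.17 / √(0.62 × 0.64) = 0.17 / 0.6299 = 0.2699.
Shared true-score variance = 0.2699² = 0.0728 ≈ 0.07.

0.07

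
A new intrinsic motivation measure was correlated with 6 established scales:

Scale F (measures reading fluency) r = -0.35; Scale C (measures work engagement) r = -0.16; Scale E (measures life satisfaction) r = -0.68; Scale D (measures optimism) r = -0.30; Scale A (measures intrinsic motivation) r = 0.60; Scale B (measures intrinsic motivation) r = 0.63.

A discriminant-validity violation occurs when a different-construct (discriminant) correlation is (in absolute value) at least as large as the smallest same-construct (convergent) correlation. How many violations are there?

Convergent (same construct = intrinsic motivation): Scale A, Scale B.
Smallest convergent = 0.60. Discriminant |r|: 0.35, 0.16, 0.68, 0.30; count ≥ 0.60 → 1.

1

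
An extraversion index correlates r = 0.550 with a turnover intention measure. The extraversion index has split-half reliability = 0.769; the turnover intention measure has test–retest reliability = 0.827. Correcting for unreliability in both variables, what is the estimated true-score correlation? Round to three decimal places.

0.690

r_true = r_obs / √(r_xx · r_yy) = 0.550 / √(0.769 × 0.827) = 0.550 / √0.635963 = 0.550 / 0.7975 ≈ 0.690.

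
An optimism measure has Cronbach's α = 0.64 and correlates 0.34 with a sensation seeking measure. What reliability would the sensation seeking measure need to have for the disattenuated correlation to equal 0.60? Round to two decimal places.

0.50

r_true = r_obs / √(r_xx · r_yy) ⇒ 0.60 = 0.34 / √(0.64 · r_yy).
√(0.64 · r_yy) = 0.34 / 0.60 = 0.5667; 0.64 · r_yy = 0.3211; r_yy = 0.3211 / 0.64 ≈ 0.50.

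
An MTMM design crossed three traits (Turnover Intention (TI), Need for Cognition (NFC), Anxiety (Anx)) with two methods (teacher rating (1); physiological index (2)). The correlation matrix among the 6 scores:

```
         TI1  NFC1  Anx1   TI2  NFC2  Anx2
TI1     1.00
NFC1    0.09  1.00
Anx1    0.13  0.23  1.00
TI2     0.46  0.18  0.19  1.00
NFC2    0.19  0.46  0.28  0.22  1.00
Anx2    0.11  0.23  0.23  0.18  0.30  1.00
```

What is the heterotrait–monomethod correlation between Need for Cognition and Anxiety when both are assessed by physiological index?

Different traits, same method: r(NFC2, Anx2) = 0.30.

0.30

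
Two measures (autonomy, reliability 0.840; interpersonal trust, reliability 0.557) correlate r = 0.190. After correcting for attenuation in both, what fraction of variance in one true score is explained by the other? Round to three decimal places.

Disattenuated r = 0.190 / √(0.840 × 0.557) = 0.190 / 0.6840 = 0.2778.
Shared true-score variance = 0.2778² = 0.0772 ≈ 0.077.

0.077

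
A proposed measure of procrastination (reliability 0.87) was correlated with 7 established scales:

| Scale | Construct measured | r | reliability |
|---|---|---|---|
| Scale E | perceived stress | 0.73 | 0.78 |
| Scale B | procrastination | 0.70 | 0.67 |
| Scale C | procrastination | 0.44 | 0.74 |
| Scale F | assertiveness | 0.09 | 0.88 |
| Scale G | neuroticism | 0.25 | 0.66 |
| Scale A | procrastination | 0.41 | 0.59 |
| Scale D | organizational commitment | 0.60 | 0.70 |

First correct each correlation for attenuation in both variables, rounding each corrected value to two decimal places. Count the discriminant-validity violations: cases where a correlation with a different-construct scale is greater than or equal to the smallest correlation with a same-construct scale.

2

Disattenuated r (r / √(r_scale · r_new)):
  Scale E (disc): 0.73 / √(0.78·0.87) = 0.89
  Scale B (conv): 0.70 / √(0.67·0.87) = 0.92
  Scale C (conv): 0.44 / √(0.74·0.87) = 0.55
  Scale F (disc): 0.09 / √(0.88·0.87) = 0.10
  Scale G (disc): 0.25 / √(0.66·0.87) = 0.33
  Scale A (conv): 0.41 / √(0.59·0.87) = 0.57
  Scale D (disc): 0.60 / √(0.70·0.87) = 0.77
Smallest convergent = 0.55. Discriminant values: 0.89, 0.10, 0.33, 0.77; count ≥ 0.55 → 2.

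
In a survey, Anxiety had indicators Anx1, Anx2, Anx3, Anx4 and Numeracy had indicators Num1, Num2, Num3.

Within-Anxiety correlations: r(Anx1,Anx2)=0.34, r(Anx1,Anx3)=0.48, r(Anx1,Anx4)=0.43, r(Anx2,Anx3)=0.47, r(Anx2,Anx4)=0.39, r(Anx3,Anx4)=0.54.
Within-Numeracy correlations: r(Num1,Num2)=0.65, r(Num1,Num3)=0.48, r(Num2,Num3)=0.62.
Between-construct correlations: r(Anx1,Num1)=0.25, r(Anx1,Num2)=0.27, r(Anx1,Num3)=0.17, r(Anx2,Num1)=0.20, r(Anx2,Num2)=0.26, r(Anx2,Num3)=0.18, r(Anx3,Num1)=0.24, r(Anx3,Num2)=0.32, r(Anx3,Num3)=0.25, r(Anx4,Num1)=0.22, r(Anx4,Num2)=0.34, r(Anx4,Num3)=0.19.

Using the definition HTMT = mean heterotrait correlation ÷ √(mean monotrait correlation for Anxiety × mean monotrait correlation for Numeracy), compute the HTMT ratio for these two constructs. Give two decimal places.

Mean between = 2.89/12 = 0.2408.
Mean within-Anx = 2.65/6 = 0.4417; mean within-Num = 1.75/3 = 0.5833.
Geometric mean = √(0.4417 × 0.5833) = 0.5076.
HTMT = 0.2408 / 0.5076 = 0.47.

0.47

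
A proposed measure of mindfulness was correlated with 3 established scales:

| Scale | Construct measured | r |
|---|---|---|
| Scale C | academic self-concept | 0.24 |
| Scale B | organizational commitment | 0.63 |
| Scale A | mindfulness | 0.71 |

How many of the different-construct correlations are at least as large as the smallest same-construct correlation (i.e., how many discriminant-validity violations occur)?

Convergent (same construct = mindfulness): Scale A.
Smallest convergent = 0.71. Discriminant values: 0.24, 0.63; count ≥ 0.71 → 0.

0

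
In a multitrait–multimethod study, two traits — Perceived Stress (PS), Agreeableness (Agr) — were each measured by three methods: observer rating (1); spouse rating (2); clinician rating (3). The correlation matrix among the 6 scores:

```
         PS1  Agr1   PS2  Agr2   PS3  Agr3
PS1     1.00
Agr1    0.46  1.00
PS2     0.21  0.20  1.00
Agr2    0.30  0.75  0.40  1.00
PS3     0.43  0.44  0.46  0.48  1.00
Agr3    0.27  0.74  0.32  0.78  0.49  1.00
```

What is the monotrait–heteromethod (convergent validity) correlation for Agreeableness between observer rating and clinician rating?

0.74

Same trait (Agr), different methods: r(Agr1, Agr3) = 0.74.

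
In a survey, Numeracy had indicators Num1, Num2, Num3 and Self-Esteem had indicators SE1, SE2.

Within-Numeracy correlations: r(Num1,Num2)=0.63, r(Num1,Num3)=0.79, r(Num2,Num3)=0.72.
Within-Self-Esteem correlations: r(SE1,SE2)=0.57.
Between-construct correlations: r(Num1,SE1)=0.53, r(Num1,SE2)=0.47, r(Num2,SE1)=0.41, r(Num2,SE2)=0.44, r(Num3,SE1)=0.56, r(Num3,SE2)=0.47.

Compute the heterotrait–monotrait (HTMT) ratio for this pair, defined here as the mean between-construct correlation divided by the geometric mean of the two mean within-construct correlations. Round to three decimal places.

0.753

Mean between = 2.88/6 = 0.4800.
Mean within-Num = 2.14/3 = 0.7133; mean within-SE = 0.57/1 = 0.5700.
Geometric mean = √(0.7133 × 0.5700) = 0.6376.
HTMT = 0.4800 / 0.6376 = 0.753.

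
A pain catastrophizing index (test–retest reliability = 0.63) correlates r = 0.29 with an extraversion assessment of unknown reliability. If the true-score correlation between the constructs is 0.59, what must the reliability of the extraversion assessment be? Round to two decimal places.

r_true = r_obs / √(r_xx · r_yy) ⇒ 0.59 = 0.29 / √(0.63 · r_yy).
√(0.63 · r_yy) = 0.29 / 0.59 = 0.4915; 0.63 · r_yy = 0.2416; r_yy = 0.2416 / 0.63 ≈ 0.38.

0.38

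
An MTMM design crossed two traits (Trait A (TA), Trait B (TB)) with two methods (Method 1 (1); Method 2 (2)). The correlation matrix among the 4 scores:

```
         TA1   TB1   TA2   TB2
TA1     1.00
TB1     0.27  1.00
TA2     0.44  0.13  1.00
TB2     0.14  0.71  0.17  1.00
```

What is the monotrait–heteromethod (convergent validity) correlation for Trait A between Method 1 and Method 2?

Same trait (TA), different methods: r(TA1, TA2) = 0.44.

0.44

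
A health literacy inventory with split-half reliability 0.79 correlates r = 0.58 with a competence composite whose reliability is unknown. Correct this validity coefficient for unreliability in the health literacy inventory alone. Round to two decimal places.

0.65

Single correction: r_c = r_obs / √r_xx = 0.58 / √0.79 = 0.58 / 0.8888 ≈ 0.65.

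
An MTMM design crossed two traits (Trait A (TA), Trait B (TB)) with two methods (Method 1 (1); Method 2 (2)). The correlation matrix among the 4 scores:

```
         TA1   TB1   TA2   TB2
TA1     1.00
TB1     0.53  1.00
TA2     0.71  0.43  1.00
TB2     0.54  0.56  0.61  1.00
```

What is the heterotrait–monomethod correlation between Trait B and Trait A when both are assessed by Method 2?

0.61

Different traits, same method: r(TB2, TA2) = 0.61.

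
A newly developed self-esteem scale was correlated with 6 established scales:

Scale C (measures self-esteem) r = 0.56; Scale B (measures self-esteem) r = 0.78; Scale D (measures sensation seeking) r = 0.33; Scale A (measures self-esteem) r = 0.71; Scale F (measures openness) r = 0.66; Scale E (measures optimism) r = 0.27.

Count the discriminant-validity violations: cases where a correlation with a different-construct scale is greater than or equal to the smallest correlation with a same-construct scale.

Convergent (same construct = self-esteem): Scale C, Scale B, Scale A.
Smallest convergent = 0.56. Discriminant values: 0.33, 0.66, 0.27; count ≥ 0.56 → 1.

1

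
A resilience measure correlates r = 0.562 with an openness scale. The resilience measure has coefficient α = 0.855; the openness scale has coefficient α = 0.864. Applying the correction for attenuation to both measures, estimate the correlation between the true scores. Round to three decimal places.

0.654

r_true = r_obs / √(r_xx · r_yy) = 0.562 / √(0.855 × 0.864) = 0.562 / √0.738720 = 0.562 / 0.8595 ≈ 0.654.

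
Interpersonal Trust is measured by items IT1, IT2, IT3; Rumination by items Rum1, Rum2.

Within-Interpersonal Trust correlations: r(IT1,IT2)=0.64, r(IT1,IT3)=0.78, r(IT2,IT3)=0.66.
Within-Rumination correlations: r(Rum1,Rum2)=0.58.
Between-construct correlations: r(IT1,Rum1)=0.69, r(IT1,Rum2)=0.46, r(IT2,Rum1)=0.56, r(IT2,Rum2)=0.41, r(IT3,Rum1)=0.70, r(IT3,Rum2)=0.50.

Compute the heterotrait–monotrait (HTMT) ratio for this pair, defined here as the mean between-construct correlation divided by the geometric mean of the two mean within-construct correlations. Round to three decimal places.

Between-construct mean = 3.32/6 = 0.5533.
Mean within-IT = 2.08/3 = 0.6933; mean within-Rum = 0.58/1 = 0.5800.
Geometric mean = √(0.6933 × 0.5800) = 0.6341.
HTMT = 0.5533 / 0.6341 = 0.873.

0.873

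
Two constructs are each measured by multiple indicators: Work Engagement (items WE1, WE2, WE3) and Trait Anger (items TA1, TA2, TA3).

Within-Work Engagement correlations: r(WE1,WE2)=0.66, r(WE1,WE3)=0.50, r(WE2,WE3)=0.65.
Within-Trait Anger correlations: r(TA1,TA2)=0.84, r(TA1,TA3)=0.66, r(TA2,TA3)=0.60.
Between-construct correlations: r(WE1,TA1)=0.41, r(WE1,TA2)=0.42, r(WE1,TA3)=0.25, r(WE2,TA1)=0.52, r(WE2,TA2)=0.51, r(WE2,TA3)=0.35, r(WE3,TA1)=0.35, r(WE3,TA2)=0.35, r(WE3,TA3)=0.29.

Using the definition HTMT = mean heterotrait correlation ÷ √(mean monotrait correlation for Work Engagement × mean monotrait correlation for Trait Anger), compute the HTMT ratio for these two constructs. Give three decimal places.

0.590

Between-construct mean = 3.45/9 = 0.3833.
Mean within-WE = 1.81/3 = 0.6033; mean within-TA = 2.10/3 = 0.7000.
Geometric mean = √(0.6033 × 0.7000) = 0.6499.
HTMT = 0.3833 / 0.6499 = 0.590.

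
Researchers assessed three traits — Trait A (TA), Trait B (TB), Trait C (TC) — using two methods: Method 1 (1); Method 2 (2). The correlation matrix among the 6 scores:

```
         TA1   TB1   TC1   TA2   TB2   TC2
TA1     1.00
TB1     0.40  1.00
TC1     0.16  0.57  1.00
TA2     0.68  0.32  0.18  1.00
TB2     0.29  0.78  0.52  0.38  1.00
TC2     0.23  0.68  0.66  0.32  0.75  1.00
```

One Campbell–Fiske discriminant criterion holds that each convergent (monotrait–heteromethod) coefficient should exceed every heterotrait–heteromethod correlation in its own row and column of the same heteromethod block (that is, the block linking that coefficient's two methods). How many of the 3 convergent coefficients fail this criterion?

Checking each validity diagonal entry against its comparison values:
TA (methods 1·2): 0.68 vs {0.29, 0.32, 0.23, 0.18} → pass.
TB (methods 1·2): 0.78 vs {0.32, 0.29, 0.68, 0.52} → pass.
TC (methods 1·2): 0.66 vs {0.18, 0.23, 0.52, 0.68} → fail.
1 of 3 fail.

1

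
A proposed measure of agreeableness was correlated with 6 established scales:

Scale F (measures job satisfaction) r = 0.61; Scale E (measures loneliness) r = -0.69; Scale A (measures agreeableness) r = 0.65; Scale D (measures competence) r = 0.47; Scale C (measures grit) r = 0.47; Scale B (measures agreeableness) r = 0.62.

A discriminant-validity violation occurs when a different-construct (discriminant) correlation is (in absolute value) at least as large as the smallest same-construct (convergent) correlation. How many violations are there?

Convergent (same construct = agreeableness): Scale A, Scale B.
Smallest convergent = 0.62. Discriminant |r|: 0.61, 0.69, 0.47, 0.47; count ≥ 0.62 → 1.

1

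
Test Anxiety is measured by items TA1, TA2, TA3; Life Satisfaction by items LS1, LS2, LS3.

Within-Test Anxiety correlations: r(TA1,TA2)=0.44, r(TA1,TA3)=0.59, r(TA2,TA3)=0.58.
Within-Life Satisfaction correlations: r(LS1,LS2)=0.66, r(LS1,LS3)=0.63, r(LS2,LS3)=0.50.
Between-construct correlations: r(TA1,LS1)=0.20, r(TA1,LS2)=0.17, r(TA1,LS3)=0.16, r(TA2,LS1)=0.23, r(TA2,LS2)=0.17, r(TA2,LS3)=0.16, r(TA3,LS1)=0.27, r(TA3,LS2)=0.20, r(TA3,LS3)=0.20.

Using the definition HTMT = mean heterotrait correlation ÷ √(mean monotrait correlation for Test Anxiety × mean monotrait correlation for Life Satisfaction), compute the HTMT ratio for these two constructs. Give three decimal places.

Mean between = 1.76/9 = 0.1956.
Mean within-TA = 1.61/3 = 0.5367; mean within-LS = 1.79/3 = 0.5967.
Geometric mean = √(0.5367 × 0.5967) = 0.5659.
HTMT = 0.1956 / 0.5659 = 0.346.

0.346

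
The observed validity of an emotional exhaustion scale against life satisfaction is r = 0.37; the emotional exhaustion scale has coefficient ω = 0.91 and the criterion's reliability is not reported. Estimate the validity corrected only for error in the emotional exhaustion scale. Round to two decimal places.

0.39

Single correction: r_c = r_obs / √r_xx = 0.37 / √0.91 = 0.37 / 0.9539 ≈ 0.39.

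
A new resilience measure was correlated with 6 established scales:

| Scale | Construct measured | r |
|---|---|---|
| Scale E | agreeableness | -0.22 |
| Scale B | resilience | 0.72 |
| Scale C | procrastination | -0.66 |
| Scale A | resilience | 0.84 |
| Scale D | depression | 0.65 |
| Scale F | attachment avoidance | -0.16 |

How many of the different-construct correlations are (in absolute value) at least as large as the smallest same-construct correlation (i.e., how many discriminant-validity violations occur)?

Convergent (same construct = resilience): Scale B, Scale A.
Smallest convergent = 0.72. Discriminant |r|: 0.22, 0.66, 0.65, 0.16; count ≥ 0.72 → 0.

0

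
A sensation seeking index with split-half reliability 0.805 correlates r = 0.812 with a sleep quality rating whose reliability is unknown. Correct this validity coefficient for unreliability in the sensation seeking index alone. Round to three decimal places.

0.905

Single correction: r_c = r_obs / √r_xx = 0.812 / √0.805 = 0.812 / 0.8972 ≈ 0.905.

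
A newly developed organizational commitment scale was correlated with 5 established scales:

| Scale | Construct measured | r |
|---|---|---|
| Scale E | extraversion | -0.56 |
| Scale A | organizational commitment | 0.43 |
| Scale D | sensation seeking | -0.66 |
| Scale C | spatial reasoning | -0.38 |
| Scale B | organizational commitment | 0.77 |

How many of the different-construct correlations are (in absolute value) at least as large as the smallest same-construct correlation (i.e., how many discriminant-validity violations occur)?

2

Convergent (same construct = organizational commitment): Scale A, Scale B.
Smallest convergent = 0.43. Discriminant |r|: 0.56, 0.66, 0.38; count ≥ 0.43 → 2.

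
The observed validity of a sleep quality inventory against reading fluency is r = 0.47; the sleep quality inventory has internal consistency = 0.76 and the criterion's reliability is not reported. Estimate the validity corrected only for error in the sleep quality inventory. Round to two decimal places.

0.54

Single correction: r_c = r_obs / √r_xx = 0.47 / √0.76 = 0.47 / 0.8718 ≈ 0.54.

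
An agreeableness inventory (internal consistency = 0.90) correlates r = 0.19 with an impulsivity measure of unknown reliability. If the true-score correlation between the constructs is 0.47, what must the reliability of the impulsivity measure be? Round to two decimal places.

r_true = r_obs / √(r_xx · r_yy) ⇒ 0.47 = 0.19 / √(0.90 · r_yy).
√(0.90 · r_yy) = 0.19 / 0.47 = 0.4043; 0.90 · r_yy = 0.1635; r_yy = 0.1635 / 0.90 ≈ 0.18.

0.18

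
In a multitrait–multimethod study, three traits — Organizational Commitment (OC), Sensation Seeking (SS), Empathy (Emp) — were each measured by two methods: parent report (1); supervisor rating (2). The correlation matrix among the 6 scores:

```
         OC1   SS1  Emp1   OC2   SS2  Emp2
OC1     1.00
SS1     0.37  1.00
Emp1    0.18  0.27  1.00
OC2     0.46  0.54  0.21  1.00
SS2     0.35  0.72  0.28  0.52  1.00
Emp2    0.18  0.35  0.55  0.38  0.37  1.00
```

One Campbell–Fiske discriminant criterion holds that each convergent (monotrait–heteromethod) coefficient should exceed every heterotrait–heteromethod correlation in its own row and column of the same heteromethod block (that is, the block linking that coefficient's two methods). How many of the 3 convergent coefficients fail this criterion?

Each convergent coefficient versus the relevant comparison correlations:
OC (methods 1·2): 0.46 vs {0.35, 0.54, 0.18, 0.21} → fail.
SS (methods 1·2): 0.72 vs {0.54, 0.35, 0.35, 0.28} → pass.
Emp (methods 1·2): 0.55 vs {0.21, 0.18, 0.28, 0.35} → pass.
1 of 3 fail.

1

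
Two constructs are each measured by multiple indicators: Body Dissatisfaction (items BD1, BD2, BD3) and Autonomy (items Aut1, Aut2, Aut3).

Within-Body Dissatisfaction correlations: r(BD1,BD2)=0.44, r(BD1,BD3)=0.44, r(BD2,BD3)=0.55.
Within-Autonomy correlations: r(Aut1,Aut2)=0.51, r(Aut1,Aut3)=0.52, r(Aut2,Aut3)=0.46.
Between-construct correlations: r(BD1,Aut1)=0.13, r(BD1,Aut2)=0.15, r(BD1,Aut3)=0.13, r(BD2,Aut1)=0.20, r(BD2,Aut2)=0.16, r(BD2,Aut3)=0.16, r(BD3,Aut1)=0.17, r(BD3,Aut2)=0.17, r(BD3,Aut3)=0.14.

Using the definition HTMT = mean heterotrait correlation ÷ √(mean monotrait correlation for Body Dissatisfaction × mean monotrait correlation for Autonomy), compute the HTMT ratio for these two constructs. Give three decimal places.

Mean between = 1.41/9 = 0.1567.
Mean within-BD = 1.43/3 = 0.4767; mean within-Aut = 1.49/3 = 0.4967.
Geometric mean = √(0.4767 × 0.4967) = 0.4866.
HTMT = 0.1567 / 0.4866 = 0.322.

0.322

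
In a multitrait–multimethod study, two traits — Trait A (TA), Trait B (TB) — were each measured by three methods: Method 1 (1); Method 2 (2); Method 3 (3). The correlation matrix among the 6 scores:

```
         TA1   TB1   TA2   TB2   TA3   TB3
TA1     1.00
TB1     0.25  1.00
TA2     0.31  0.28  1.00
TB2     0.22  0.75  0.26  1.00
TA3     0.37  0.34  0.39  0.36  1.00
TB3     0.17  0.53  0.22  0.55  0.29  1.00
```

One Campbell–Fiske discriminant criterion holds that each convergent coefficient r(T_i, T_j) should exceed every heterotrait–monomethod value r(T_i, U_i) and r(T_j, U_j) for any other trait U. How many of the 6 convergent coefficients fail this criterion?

Checking each validity diagonal entry against its comparison values:
TA (methods 1·2): 0.31 vs {0.25, 0.26} → pass.
TA (methods 1·3): 0.37 vs {0.25, 0.29} → pass.
TA (methods 2·3): 0.39 vs {0.26, 0.29} → pass.
TB (methods 1·2): 0.75 vs {0.25, 0.26} → pass.
TB (methods 1·3): 0.53 vs {0.25, 0.29} → pass.
TB (methods 2·3): 0.55 vs {0.26, 0.29} → pass.
0 of 6 fail.

0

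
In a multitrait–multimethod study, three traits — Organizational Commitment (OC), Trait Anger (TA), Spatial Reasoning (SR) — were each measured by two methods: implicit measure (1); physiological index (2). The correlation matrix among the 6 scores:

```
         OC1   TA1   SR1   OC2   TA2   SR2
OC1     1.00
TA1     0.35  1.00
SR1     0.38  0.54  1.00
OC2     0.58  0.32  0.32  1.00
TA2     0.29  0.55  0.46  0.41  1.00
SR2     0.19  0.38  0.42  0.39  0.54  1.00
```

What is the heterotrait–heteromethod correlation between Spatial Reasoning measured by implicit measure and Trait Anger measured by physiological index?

0.46

Different traits and methods: r(SR1, TA2) = 0.46.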